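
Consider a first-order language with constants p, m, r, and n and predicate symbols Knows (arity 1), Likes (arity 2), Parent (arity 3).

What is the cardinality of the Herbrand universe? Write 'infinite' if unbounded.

4

There are no function symbols, so every ground term is one of the 4 constants.
The Herbrand universe is {p, m, r, n}, which is finite with 4 elements.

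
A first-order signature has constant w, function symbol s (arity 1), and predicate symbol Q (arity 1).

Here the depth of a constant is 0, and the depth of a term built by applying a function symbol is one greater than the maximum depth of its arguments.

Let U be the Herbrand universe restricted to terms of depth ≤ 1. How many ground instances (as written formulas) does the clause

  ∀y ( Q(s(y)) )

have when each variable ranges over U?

Ground terms of depth ≤ 1:
  Write N_k for the number of ground terms of depth ≤ k. A term of depth ≤ k is either a constant or a function symbol applied to arguments of depth ≤ k−1, so N_k = 1 + N_{k-1}.
  N_0 = 1
  N_1 = 1 + 1 = 2
  Explicitly: w, s(w).
So there are 2 ground terms available for substitution.
The variable y ranges independently over the available ground terms, and distinct assignments produce distinct instances.
Number of ground instances = 2.

2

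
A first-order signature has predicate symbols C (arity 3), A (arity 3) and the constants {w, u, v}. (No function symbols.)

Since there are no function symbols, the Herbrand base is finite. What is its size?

With no function symbols, the Herbrand universe is just the 3 constants.
Ground atoms per predicate: C: 3^3 = 27, A: 3^3 = 27.
Herbrand base size = 27 + 27 = 54.

54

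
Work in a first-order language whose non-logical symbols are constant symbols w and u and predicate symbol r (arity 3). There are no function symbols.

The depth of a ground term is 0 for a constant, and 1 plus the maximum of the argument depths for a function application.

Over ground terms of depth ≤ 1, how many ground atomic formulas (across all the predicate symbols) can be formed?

First count ground terms of depth ≤ 1.
With no function symbols every ground term is a constant, so there are exactly 2 ground terms at every depth bound.
N_0 = 2
N_1 = 2
So |H| = 2.
Each predicate of arity r yields |H|^r ground atoms (one per choice of an r-tuple from H):
  r: 2^3 = 8
Total ground atoms: 8.

8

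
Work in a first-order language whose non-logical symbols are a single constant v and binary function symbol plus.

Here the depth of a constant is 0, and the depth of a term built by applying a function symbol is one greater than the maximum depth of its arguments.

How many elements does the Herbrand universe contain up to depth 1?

2

Let N_k = |{terms of depth ≤ k}|. Then N_0 = 1 and N_k = 1 + N_{k-1}^2 for k ≥ 1 (one summand per function symbol, arity giving the exponent).
N_0 = 1
N_1 = 1 + 1^2 = 2
Explicitly: v, plus(v, v).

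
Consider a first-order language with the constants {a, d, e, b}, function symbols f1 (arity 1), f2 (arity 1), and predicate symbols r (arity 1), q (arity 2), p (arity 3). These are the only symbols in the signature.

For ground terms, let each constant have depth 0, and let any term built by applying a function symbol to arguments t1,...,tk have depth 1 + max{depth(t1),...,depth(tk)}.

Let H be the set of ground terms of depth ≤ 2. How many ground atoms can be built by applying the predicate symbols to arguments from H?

First count ground terms of depth ≤ 2.
Write N_k for the number of ground terms of depth ≤ k. A term of depth ≤ k is either a constant or a function symbol applied to arguments of depth ≤ k−1, so N_k = 4 + N_{k-1} + N_{k-1}.
N_0 = 4
N_1 = 4 + 4 + 4 = 12
N_2 = 4 + 12 + 12 = 28
So |H| = 28.
Ground atoms are formed by filling each argument slot of a predicate with a term from H, so an r-ary predicate gives |H|^r atoms:
  r: 28;  q: 28^2 = 784;  p: 28^3 = 21952
Total ground atoms: 28 + 784 + 21952 = 22764.

22764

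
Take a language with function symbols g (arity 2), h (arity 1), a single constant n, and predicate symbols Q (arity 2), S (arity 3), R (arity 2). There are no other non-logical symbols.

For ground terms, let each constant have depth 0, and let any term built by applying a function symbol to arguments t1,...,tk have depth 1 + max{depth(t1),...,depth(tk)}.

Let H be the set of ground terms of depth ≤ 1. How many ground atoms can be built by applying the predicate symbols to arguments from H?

45

First count ground terms of depth ≤ 1.
Let N_k = |{terms of depth ≤ k}|. Then N_0 = 1 and N_k = 1 + N_{k-1}^2 + N_{k-1} for k ≥ 1 (one summand per function symbol, arity giving the exponent).
N_0 = 1
N_1 = 1 + 1^2 + 1 = 3
So |H| = 3.
A ground atom is a predicate applied to a tuple of terms from H, so the count is the sum over predicates of |H|^arity:
  Q: 3^2 = 9;  S: 3^3 = 27;  R: 3^2 = 9
Total ground atoms: 9 + 27 + 9 = 45.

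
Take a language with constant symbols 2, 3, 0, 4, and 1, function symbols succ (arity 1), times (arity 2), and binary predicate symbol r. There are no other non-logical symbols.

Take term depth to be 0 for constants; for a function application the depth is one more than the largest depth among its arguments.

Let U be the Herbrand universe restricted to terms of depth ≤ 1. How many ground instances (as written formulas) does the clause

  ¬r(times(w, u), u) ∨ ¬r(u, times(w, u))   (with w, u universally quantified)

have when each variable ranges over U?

1225

Ground terms of depth ≤ 1:
  If N_k denotes the number of depth-≤k ground terms, the 5 constants give N_0 = 5, and each function symbol of arity r contributes N_{k-1}^r new terms at level k: N_k = 5 + N_{k-1} + N_{k-1}^2.
  N_0 = 5
  N_1 = 5 + 5 + 5^2 = 35
So there are 35 ground terms available for substitution.
The clause has 2 distinct variables (w, u), each appearing in the body. In the free term algebra distinct substitutions yield syntactically distinct ground instances.
Number of ground instances = 35^2 = 1225.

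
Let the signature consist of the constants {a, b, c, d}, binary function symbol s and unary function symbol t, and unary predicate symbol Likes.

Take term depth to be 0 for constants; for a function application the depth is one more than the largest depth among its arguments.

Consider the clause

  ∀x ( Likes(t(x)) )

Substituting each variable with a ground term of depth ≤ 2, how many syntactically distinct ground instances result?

604

Ground terms of depth ≤ 2:
  If N_k denotes the number of depth-≤k ground terms, the 4 constants give N_0 = 4, and each function symbol of arity r contributes N_{k-1}^r new terms at level k: N_k = 4 + N_{k-1}^2 + N_{k-1}.
  N_0 = 4
  N_1 = 4 + 4^2 + 4 = 24
  N_2 = 4 + 24^2 + 24 = 604
So there are 604 ground terms available for substitution.
The clause has 1 distinct variable (x), which appears in the body. In the free term algebra distinct substitutions yield syntactically distinct ground instances.
Number of ground instances = 604.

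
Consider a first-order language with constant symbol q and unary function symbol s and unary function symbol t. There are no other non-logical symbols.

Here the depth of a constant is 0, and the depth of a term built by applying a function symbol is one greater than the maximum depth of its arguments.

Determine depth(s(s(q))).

depth(s(q)) = 1 + depth(q) = 1 + 0 = 1
depth(s(s(q))) = 1 + depth(s(q)) = 1 + 1 = 2

2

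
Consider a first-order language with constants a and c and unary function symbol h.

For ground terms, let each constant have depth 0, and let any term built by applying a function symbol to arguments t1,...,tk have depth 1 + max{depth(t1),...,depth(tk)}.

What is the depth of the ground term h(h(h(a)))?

3

depth(h(a)) = 1 + depth(a) = 1 + 0 = 1
depth(h(h(a))) = 1 + depth(h(a)) = 1 + 1 = 2
depth(h(h(h(a)))) = 1 + depth(h(h(a))) = 1 + 2 = 3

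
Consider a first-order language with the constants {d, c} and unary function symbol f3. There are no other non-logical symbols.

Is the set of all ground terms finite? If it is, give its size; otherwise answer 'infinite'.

infinite

The signature has at least one function symbol (f3, arity 1) and at least one constant (d).
Iterating f3 gives infinitely many distinct ground terms: d, f3(d), f3(f3(d)), ...
So the Herbrand universe is infinite.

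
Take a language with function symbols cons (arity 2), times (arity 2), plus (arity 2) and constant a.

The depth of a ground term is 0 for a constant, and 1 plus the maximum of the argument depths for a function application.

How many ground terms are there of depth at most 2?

49

If N_k denotes the number of depth-≤k ground terms, the 1 constant gives N_0 = 1, and each function symbol of arity r contributes N_{k-1}^r new terms at level k: N_k = 1 + N_{k-1}^2 + N_{k-1}^2 + N_{k-1}^2.
N_0 = 1
N_1 = 1 + 1^2 + 1^2 + 1^2 = 4
N_2 = 1 + 4^2 + 4^2 + 4^2 = 49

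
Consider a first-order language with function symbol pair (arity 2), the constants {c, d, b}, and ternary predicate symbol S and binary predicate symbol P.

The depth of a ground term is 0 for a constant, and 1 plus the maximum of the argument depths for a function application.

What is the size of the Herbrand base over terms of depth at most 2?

3198132

First count ground terms of depth ≤ 2.
Write N_k for the number of ground terms of depth ≤ k. A term of depth ≤ k is either a constant or a function symbol applied to arguments of depth ≤ k−1, so N_k = 3 + N_{k-1}^2.
N_0 = 3
N_1 = 3 + 3^2 = 12
N_2 = 3 + 12^2 = 147
So |H| = 147.
Ground atoms are formed by filling each argument slot of a predicate with a term from H, so an r-ary predicate gives |H|^r atoms:
  S: 147^3 = 3176523;  P: 147^2 = 21609
Total ground atoms: 3176523 + 21609 = 3198132.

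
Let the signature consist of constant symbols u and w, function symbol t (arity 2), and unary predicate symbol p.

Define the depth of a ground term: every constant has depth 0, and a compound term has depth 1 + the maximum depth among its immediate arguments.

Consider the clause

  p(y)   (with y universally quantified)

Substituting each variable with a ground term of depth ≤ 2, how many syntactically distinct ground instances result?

Ground terms of depth ≤ 2:
  Let N_k = |{terms of depth ≤ k}|. Then N_0 = 2 and N_k = 2 + N_{k-1}^2 for k ≥ 1 (one summand per function symbol, arity giving the exponent).
  N_0 = 2
  N_1 = 2 + 2^2 = 6
  N_2 = 2 + 6^2 = 38
So there are 38 ground terms available for substitution.
The clause has 1 distinct variable (y), which appears in the body. In the free term algebra distinct substitutions yield syntactically distinct ground instances.
Number of ground instances = 38.

38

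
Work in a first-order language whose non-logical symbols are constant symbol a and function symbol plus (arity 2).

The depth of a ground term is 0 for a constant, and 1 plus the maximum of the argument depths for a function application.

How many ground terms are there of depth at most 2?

Let N_k = |{terms of depth ≤ k}|. Then N_0 = 1 and N_k = 1 + N_{k-1}^2 for k ≥ 1 (one summand per function symbol, arity giving the exponent).
N_0 = 1
N_1 = 1 + 1^2 = 2
N_2 = 1 + 2^2 = 5

5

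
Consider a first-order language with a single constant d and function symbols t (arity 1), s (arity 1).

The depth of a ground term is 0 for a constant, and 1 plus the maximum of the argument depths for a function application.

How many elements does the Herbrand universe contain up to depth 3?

Write N_k for the number of ground terms of depth ≤ k. A term of depth ≤ k is either a constant or a function symbol applied to arguments of depth ≤ k−1, so N_k = 1 + N_{k-1} + N_{k-1}.
N_0 = 1
N_1 = 1 + 1 + 1 = 3
N_2 = 1 + 3 + 3 = 7
N_3 = 1 + 7 + 7 = 15

15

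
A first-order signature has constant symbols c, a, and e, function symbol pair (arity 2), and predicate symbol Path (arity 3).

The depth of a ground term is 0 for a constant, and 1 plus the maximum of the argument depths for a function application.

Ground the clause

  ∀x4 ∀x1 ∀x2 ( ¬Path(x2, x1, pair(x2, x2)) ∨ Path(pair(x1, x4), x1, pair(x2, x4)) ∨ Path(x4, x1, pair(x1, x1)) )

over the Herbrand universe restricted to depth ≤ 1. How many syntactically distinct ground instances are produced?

Ground terms of depth ≤ 1:
  Let N_k = |{terms of depth ≤ k}|. Then N_0 = 3 and N_k = 3 + N_{k-1}^2 for k ≥ 1 (one summand per function symbol, arity giving the exponent).
  N_0 = 3
  N_1 = 3 + 3^2 = 12
  Explicitly: c, a, e, pair(c, c), pair(c, a), pair(c, e), pair(a, c), pair(a, a), pair(a, e), pair(e, c), pair(e, a), pair(e, e).
So there are 12 ground terms available for substitution.
There are 3 variables to instantiate (x4, x1, x2), each occurring in at least one literal, so different choices give different ground instances.
Number of ground instances = 12^3 = 1728.

1728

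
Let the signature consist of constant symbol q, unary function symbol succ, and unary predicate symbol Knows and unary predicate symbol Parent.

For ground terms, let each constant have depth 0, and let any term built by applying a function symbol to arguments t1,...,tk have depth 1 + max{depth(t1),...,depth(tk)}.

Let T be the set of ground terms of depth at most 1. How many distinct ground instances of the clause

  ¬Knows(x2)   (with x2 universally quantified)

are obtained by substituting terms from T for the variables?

2

Ground terms of depth ≤ 1:
  If N_k denotes the number of depth-≤k ground terms, the 1 constant gives N_0 = 1, and each function symbol of arity r contributes N_{k-1}^r new terms at level k: N_k = 1 + N_{k-1}.
  N_0 = 1
  N_1 = 1 + 1 = 2
So there are 2 ground terms available for substitution.
There is 1 variable to instantiate (x2),  occurring in at least one literal, so different choices give different ground instances.
Number of ground instances = 2.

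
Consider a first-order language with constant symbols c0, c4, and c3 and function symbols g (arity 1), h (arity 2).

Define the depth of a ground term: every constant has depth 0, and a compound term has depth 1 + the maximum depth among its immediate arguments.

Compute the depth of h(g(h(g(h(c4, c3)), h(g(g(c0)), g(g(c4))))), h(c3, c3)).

depth(h(c4, c3)) = 1 + max(0, 0) = 1
depth(g(h(c4, c3))) = 1 + depth(h(c4, c3)) = 1 + 1 = 2
depth(g(c0)) = 1 + depth(c0) = 1 + 0 = 1
depth(g(g(c0))) = 1 + depth(g(c0)) = 1 + 1 = 2
depth(g(c4)) = 1 + depth(c4) = 1 + 0 = 1
depth(g(g(c4))) = 1 + depth(g(c4)) = 1 + 1 = 2
depth(h(g(g(c0)), g(g(c4)))) = 1 + max(2, 2) = 3
depth(h(g(h(c4, c3)), h(g(g(c0)), g(g(c4))))) = 1 + max(2, 3) = 4
depth(g(h(g(h(c4, c3)), h(g(g(c0)), g(g(c4)))))) = 1 + depth(h(g(h(c4, c3)), h(g(g(c0)), g(g(c4))))) = 1 + 4 = 5
depth(h(c3, c3)) = 1 + max(0, 0) = 1
depth(h(g(h(g(h(c4, c3)), h(g(g(c0)), g(g(c4))))), h(c3, c3))) = 1 + max(5, 1) = 6

6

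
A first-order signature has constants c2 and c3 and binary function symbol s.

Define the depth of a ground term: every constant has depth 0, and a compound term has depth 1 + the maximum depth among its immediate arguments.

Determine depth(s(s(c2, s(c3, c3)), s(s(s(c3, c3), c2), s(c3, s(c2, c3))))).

depth(s(c3, c3)) = 1 + max(0, 0) = 1
depth(s(c2, s(c3, c3))) = 1 + max(0, 1) = 2
depth(s(s(c3, c3), c2)) = 1 + max(1, 0) = 2
depth(s(c2, c3)) = 1 + max(0, 0) = 1
depth(s(c3, s(c2, c3))) = 1 + max(0, 1) = 2
depth(s(s(s(c3, c3), c2), s(c3, s(c2, c3)))) = 1 + max(2, 2) = 3
depth(s(s(c2, s(c3, c3)), s(s(s(c3, c3), c2), s(c3, s(c2, c3))))) = 1 + max(2, 3) = 4

4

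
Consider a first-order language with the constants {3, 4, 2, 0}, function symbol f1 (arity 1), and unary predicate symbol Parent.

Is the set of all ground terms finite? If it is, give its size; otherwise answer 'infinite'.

The signature has at least one function symbol (f1, arity 1) and at least one constant (3).
Iterating f1 gives infinitely many distinct ground terms: 3, f1(3), f1(f1(3)), ...
So the Herbrand universe is infinite.

infinite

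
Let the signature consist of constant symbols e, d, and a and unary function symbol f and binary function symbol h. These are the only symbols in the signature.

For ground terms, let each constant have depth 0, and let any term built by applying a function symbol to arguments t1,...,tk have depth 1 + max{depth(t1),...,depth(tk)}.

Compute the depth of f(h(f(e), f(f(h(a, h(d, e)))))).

depth(f(e)) = 1 + depth(e) = 1 + 0 = 1
depth(h(d, e)) = 1 + max(0, 0) = 1
depth(h(a, h(d, e))) = 1 + max(0, 1) = 2
depth(f(h(a, h(d, e)))) = 1 + depth(h(a, h(d, e))) = 1 + 2 = 3
depth(f(f(h(a, h(d, e))))) = 1 + depth(f(h(a, h(d, e)))) = 1 + 3 = 4
depth(h(f(e), f(f(h(a, h(d, e)))))) = 1 + max(1, 4) = 5
depth(f(h(f(e), f(f(h(a, h(d, e))))))) = 1 + depth(h(f(e), f(f(h(a, h(d, e)))))) = 1 + 5 = 6

6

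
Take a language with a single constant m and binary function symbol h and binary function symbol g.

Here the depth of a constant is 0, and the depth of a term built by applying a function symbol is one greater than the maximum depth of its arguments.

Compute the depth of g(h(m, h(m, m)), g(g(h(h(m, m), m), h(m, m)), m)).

depth(h(m, m)) = 1 + max(0, 0) = 1
depth(h(m, h(m, m))) = 1 + max(0, 1) = 2
depth(h(h(m, m), m)) = 1 + max(1, 0) = 2
depth(g(h(h(m, m), m), h(m, m))) = 1 + max(2, 1) = 3
depth(g(g(h(h(m, m), m), h(m, m)), m)) = 1 + max(3, 0) = 4
depth(g(h(m, h(m, m)), g(g(h(h(m, m), m), h(m, m)), m))) = 1 + max(2, 4) = 5

5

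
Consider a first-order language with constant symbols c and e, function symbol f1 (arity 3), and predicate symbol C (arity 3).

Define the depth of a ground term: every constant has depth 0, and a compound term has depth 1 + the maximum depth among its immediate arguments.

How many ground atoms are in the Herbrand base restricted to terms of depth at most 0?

8

First count ground terms of depth ≤ 0.
Let N_k count ground terms of depth at most k. Each non-constant term of depth ≤ k is some function symbol applied to depth-≤(k−1) arguments, giving N_k = 2 + N_{k-1}^3.
N_0 = 2
Explicitly: c, e.
So |H| = 2.
Ground atoms are formed by filling each argument slot of a predicate with a term from H, so an r-ary predicate gives |H|^r atoms:
  C: 2^3 = 8
Total ground atoms: 8.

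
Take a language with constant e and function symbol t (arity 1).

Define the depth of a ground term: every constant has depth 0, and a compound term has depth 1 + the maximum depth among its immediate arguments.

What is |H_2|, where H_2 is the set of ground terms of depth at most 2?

Write N_k for the number of ground terms of depth ≤ k. A term of depth ≤ k is either a constant or a function symbol applied to arguments of depth ≤ k−1, so N_k = 1 + N_{k-1}.
N_0 = 1
N_1 = 1 + 1 = 2
N_2 = 1 + 2 = 3

3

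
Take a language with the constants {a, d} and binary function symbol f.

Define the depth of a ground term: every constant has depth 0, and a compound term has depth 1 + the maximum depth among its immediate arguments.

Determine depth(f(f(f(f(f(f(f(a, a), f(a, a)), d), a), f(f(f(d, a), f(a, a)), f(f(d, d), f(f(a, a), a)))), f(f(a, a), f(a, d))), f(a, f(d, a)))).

7

depth(f(a, a)) = 1 + max(0, 0) = 1
depth(f(f(a, a), f(a, a))) = 1 + max(1, 1) = 2
depth(f(f(f(a, a), f(a, a)), d)) = 1 + max(2, 0) = 3
depth(f(f(f(f(a, a), f(a, a)), d), a)) = 1 + max(3, 0) = 4
depth(f(d, a)) = 1 + max(0, 0) = 1
depth(f(f(d, a), f(a, a))) = 1 + max(1, 1) = 2
depth(f(d, d)) = 1 + max(0, 0) = 1
depth(f(f(a, a), a)) = 1 + max(1, 0) = 2
depth(f(f(d, d), f(f(a, a), a))) = 1 + max(1, 2) = 3
depth(f(f(f(d, a), f(a, a)), f(f(d, d), f(f(a, a), a)))) = 1 + max(2, 3) = 4
depth(f(f(f(f(f(a, a), f(a, a)), d), a), f(f(f(d, a), f(a, a)), f(f(d, d), f(f(a, a), a))))) = 1 + max(4, 4) = 5
depth(f(a, d)) = 1 + max(0, 0) = 1
depth(f(f(a, a), f(a, d))) = 1 + max(1, 1) = 2
depth(f(f(f(f(f(f(a, a), f(a, a)), d), a), f(f(f(d, a), f(a, a)), f(f(d, d), f(f(a, a), a)))), f(f(a, a), f(a, d)))) = 1 + max(5, 2) = 6
depth(f(a, f(d, a))) = 1 + max(0, 1) = 2
depth(f(f(f(f(f(f(f(a, a), f(a, a)), d), a), f(f(f(d, a), f(a, a)), f(f(d, d), f(f(a, a), a)))), f(f(a, a), f(a, d))), f(a, f(d, a)))) = 1 + max(6, 2) = 7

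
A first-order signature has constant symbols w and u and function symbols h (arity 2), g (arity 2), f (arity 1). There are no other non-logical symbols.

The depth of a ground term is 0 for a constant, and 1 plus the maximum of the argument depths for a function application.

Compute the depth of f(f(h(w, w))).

3

depth(h(w, w)) = 1 + max(0, 0) = 1
depth(f(h(w, w))) = 1 + depth(h(w, w)) = 1 + 1 = 2
depth(f(f(h(w, w)))) = 1 + depth(f(h(w, w))) = 1 + 2 = 3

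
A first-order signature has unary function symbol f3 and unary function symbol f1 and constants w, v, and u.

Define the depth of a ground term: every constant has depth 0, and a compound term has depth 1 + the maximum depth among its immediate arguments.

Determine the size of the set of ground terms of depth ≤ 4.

93

Count level by level. With function symbols f3/1, f1/1, the terms of depth ≤ k are the 3 constants together with each function applied to depth-≤(k−1) tuples, so N_k = 3 + N_{k-1} + N_{k-1}.
N_0 = 3
N_1 = 3 + 3 + 3 = 9
N_2 = 3 + 9 + 9 = 21
N_3 = 3 + 21 + 21 = 45
N_4 = 3 + 45 + 45 = 93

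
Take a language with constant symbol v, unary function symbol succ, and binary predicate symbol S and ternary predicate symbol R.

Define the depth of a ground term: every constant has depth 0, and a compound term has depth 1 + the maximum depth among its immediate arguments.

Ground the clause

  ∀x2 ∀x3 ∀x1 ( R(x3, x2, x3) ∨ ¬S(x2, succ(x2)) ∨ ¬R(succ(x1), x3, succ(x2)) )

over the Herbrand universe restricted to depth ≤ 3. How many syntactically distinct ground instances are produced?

64

Ground terms of depth ≤ 3:
  If N_k denotes the number of depth-≤k ground terms, the 1 constant gives N_0 = 1, and each function symbol of arity r contributes N_{k-1}^r new terms at level k: N_k = 1 + N_{k-1}.
  N_0 = 1
  N_1 = 1 + 1 = 2
  N_2 = 1 + 2 = 3
  N_3 = 1 + 3 = 4
So there are 4 ground terms available for substitution.
The body mentions every one of the 3 quantified variables; since ground terms form a free algebra, no two substitutions collapse to the same formula.
Number of ground instances = 4^3 = 64.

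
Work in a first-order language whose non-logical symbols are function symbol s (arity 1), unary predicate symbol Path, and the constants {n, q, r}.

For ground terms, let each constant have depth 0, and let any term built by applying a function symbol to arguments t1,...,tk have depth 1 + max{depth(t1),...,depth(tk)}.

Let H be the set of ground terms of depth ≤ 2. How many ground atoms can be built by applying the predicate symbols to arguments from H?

First count ground terms of depth ≤ 2.
Let N_k = |{terms of depth ≤ k}|. Then N_0 = 3 and N_k = 3 + N_{k-1} for k ≥ 1 (one summand per function symbol, arity giving the exponent).
N_0 = 3
N_1 = 3 + 3 = 6
N_2 = 3 + 6 = 9
So |H| = 9.
A ground atom is a predicate applied to a tuple of terms from H, so the count is the sum over predicates of |H|^arity:
  Path: 9
Total ground atoms: 9.

9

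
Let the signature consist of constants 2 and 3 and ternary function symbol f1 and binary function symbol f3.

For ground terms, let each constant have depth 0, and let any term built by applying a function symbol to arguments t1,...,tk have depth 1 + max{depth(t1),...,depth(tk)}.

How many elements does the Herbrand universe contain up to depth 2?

2942

If N_k denotes the number of depth-≤k ground terms, the 2 constants give N_0 = 2, and each function symbol of arity r contributes N_{k-1}^r new terms at level k: N_k = 2 + N_{k-1}^3 + N_{k-1}^2.
N_0 = 2
N_1 = 2 + 2^3 + 2^2 = 14
N_2 = 2 + 14^3 + 14^2 = 2942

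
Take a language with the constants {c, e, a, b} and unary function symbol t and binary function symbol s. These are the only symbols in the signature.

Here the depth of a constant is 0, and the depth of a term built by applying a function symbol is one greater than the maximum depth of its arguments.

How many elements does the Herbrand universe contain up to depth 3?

Write N_k for the number of ground terms of depth ≤ k. A term of depth ≤ k is either a constant or a function symbol applied to arguments of depth ≤ k−1, so N_k = 4 + N_{k-1} + N_{k-1}^2.
N_0 = 4
N_1 = 4 + 4 + 4^2 = 24
N_2 = 4 + 24 + 24^2 = 604
N_3 = 4 + 604 + 604^2 = 365424

365424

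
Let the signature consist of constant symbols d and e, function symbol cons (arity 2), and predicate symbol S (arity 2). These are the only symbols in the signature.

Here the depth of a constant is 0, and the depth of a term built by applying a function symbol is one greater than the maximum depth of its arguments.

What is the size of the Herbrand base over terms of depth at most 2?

1444

First count ground terms of depth ≤ 2.
Count level by level. With function symbols cons/2, the terms of depth ≤ k are the 2 constants together with each function applied to depth-≤(k−1) tuples, so N_k = 2 + N_{k-1}^2.
N_0 = 2
N_1 = 2 + 2^2 = 6
N_2 = 2 + 6^2 = 38
So |H| = 38.
A ground atom is a predicate applied to a tuple of terms from H, so the count is the sum over predicates of |H|^arity:
  S: 38^2 = 1444
Total ground atoms: 1444.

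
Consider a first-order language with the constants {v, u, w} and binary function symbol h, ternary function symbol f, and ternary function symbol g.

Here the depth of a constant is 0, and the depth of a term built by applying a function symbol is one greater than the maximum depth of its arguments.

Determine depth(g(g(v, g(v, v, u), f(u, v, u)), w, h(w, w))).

3

depth(g(v, v, u)) = 1 + max(0, 0, 0) = 1
depth(f(u, v, u)) = 1 + max(0, 0, 0) = 1
depth(g(v, g(v, v, u), f(u, v, u))) = 1 + max(0, 1, 1) = 2
depth(h(w, w)) = 1 + max(0, 0) = 1
depth(g(g(v, g(v, v, u), f(u, v, u)), w, h(w, w))) = 1 + max(2, 0, 1) = 3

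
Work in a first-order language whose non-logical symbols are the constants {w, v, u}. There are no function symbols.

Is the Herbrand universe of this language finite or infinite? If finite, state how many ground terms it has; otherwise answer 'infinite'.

3

There are no function symbols, so every ground term is one of the 3 constants.
The Herbrand universe is {w, v, u}, which is finite with 3 elements.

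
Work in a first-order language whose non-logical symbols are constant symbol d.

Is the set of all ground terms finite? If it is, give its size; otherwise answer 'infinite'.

There are no function symbols, so the only ground term is the single constant.
The Herbrand universe is {d}, finite with 1 element.

1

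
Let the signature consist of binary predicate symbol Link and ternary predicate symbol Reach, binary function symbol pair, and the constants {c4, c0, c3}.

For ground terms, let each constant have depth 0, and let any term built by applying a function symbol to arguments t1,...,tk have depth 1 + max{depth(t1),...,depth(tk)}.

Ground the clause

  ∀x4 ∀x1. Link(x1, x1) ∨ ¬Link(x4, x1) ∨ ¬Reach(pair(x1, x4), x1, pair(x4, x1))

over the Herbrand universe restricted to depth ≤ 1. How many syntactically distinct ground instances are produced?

144

Ground terms of depth ≤ 1:
  If N_k denotes the number of depth-≤k ground terms, the 3 constants give N_0 = 3, and each function symbol of arity r contributes N_{k-1}^r new terms at level k: N_k = 3 + N_{k-1}^2.
  N_0 = 3
  N_1 = 3 + 3^2 = 12
  Explicitly: c4, c0, c3, pair(c4, c4), pair(c4, c0), pair(c4, c3), pair(c0, c4), pair(c0, c0), pair(c0, c3), pair(c3, c4), pair(c3, c0), pair(c3, c3).
So there are 12 ground terms available for substitution.
The clause has 2 distinct variables (x4, x1), each appearing in the body. In the free term algebra distinct substitutions yield syntactically distinct ground instances.
Number of ground instances = 12^2 = 144.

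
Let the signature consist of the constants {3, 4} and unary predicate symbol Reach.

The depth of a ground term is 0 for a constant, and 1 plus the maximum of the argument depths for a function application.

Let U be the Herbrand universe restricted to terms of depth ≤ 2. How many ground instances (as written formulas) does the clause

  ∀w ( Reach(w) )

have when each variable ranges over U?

2

Ground terms of depth ≤ 2:
  With no function symbols every ground term is a constant, so there are exactly 2 ground terms at every depth bound.
  N_0 = 2
  N_1 = 2
  N_2 = 2
  Explicitly: 3, 4.
So there are 2 ground terms available for substitution.
The clause has 1 distinct variable (w), which appears in the body. In the free term algebra distinct substitutions yield syntactically distinct ground instances.
Number of ground instances = 2.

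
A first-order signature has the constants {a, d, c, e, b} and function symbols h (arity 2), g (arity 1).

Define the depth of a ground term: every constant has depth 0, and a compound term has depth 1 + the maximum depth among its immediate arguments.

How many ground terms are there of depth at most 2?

1265

Write N_k for the number of ground terms of depth ≤ k. A term of depth ≤ k is either a constant or a function symbol applied to arguments of depth ≤ k−1, so N_k = 5 + N_{k-1}^2 + N_{k-1}.
N_0 = 5
N_1 = 5 + 5^2 + 5 = 35
N_2 = 5 + 35^2 + 35 = 1265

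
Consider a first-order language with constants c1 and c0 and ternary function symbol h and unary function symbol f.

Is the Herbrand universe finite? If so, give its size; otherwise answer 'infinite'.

infinite

The signature has at least one function symbol (h, arity 3) and at least one constant (c1).
Iterating h gives infinitely many distinct ground terms: c1, h(c1, c1, c1), h(h(c1, c1, c1), h(c1, c1, c1), h(c1, c1, c1)), ...
So the Herbrand universe is infinite.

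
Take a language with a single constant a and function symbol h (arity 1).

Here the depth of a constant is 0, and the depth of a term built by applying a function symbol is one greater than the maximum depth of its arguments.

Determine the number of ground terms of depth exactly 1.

1

Write N_k for the number of ground terms of depth ≤ k. A term of depth ≤ k is either a constant or a function symbol applied to arguments of depth ≤ k−1, so N_k = 1 + N_{k-1}.
N_0 = 1
N_1 = 1 + 1 = 2
Terms of depth exactly 1: N_1 − N_0 = 2 − 1 = 1.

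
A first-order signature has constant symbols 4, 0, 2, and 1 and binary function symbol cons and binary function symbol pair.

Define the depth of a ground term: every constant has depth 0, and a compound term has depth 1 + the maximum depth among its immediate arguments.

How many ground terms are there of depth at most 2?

Let N_k = |{terms of depth ≤ k}|. Then N_0 = 4 and N_k = 4 + N_{k-1}^2 + N_{k-1}^2 for k ≥ 1 (one summand per function symbol, arity giving the exponent).
N_0 = 4
N_1 = 4 + 4^2 + 4^2 = 36
N_2 = 4 + 36^2 + 36^2 = 2596

2596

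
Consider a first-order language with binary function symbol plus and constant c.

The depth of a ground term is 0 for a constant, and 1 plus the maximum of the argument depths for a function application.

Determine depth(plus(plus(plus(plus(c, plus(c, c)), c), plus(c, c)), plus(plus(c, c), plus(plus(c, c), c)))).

depth(plus(c, c)) = 1 + max(0, 0) = 1
depth(plus(c, plus(c, c))) = 1 + max(0, 1) = 2
depth(plus(plus(c, plus(c, c)), c)) = 1 + max(2, 0) = 3
depth(plus(plus(plus(c, plus(c, c)), c), plus(c, c))) = 1 + max(3, 1) = 4
depth(plus(plus(c, c), c)) = 1 + max(1, 0) = 2
depth(plus(plus(c, c), plus(plus(c, c), c))) = 1 + max(1, 2) = 3
depth(plus(plus(plus(plus(c, plus(c, c)), c), plus(c, c)), plus(plus(c, c), plus(plus(c, c), c)))) = 1 + max(4, 3) = 5

5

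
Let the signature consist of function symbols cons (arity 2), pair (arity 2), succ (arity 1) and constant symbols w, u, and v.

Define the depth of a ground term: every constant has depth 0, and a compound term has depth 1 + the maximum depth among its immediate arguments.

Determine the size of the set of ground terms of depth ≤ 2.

1179

Write N_k for the number of ground terms of depth ≤ k. A term of depth ≤ k is either a constant or a function symbol applied to arguments of depth ≤ k−1, so N_k = 3 + N_{k-1}^2 + N_{k-1}^2 + N_{k-1}.
N_0 = 3
N_1 = 3 + 3^2 + 3^2 + 3 = 24
N_2 = 3 + 24^2 + 24^2 + 24 = 1179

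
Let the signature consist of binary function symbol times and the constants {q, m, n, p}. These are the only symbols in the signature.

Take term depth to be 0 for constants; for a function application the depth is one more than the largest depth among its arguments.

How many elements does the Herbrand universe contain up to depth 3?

Let N_k count ground terms of depth at most k. Each non-constant term of depth ≤ k is some function symbol applied to depth-≤(k−1) arguments, giving N_k = 4 + N_{k-1}^2.
N_0 = 4
N_1 = 4 + 4^2 = 20
N_2 = 4 + 20^2 = 404
N_3 = 4 + 404^2 = 163220

163220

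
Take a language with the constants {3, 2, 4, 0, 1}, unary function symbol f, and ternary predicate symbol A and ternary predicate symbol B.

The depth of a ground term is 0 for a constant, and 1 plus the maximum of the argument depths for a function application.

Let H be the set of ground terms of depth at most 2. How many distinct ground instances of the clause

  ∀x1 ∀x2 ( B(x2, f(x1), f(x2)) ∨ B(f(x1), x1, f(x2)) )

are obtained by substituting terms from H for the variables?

Ground terms of depth ≤ 2:
  Count level by level. With function symbols f/1, the terms of depth ≤ k are the 5 constants together with each function applied to depth-≤(k−1) tuples, so N_k = 5 + N_{k-1}.
  N_0 = 5
  N_1 = 5 + 5 = 10
  N_2 = 5 + 10 = 15
So there are 15 ground terms available for substitution.
Each of x1, x2 ranges independently over the available ground terms, and distinct assignments produce distinct instances.
Number of ground instances = 15^2 = 225.

225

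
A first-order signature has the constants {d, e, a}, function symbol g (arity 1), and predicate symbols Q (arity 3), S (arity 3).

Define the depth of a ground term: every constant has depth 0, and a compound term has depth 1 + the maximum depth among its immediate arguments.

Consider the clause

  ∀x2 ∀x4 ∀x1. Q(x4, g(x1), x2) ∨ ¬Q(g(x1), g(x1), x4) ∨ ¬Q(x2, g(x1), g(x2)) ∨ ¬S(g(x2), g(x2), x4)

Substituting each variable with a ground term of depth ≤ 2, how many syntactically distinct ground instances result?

729

Ground terms of depth ≤ 2:
  If N_k denotes the number of depth-≤k ground terms, the 3 constants give N_0 = 3, and each function symbol of arity r contributes N_{k-1}^r new terms at level k: N_k = 3 + N_{k-1}.
  N_0 = 3
  N_1 = 3 + 3 = 6
  N_2 = 3 + 6 = 9
  Explicitly: d, e, a, g(d), g(e), g(a), g(g(d)), g(g(e)), g(g(a)).
So there are 9 ground terms available for substitution.
The body mentions every one of the 3 quantified variables; since ground terms form a free algebra, no two substitutions collapse to the same formula.
Number of ground instances = 9^3 = 729.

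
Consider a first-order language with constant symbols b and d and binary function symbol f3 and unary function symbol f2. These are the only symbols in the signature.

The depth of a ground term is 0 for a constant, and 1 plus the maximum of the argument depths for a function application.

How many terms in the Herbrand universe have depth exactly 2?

66

Write N_k for the number of ground terms of depth ≤ k. A term of depth ≤ k is either a constant or a function symbol applied to arguments of depth ≤ k−1, so N_k = 2 + N_{k-1}^2 + N_{k-1}.
N_0 = 2
N_1 = 2 + 2^2 + 2 = 8
N_2 = 2 + 8^2 + 8 = 74
Terms of depth exactly 2: N_2 − N_1 = 74 − 8 = 66.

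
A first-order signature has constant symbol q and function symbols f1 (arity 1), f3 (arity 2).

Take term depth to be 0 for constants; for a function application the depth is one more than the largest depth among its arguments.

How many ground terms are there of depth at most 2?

13

Write N_k for the number of ground terms of depth ≤ k. A term of depth ≤ k is either a constant or a function symbol applied to arguments of depth ≤ k−1, so N_k = 1 + N_{k-1} + N_{k-1}^2.
N_0 = 1
N_1 = 1 + 1 + 1^2 = 3
N_2 = 1 + 3 + 3^2 = 13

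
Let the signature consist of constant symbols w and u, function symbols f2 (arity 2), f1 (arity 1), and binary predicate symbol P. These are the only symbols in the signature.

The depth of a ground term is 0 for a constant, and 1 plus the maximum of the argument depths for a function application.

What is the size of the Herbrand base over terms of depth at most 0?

First count ground terms of depth ≤ 0.
Let N_k count ground terms of depth at most k. Each non-constant term of depth ≤ k is some function symbol applied to depth-≤(k−1) arguments, giving N_k = 2 + N_{k-1}^2 + N_{k-1}.
N_0 = 2
Explicitly: w, u.
So |H| = 2.
Each predicate of arity r yields |H|^r ground atoms (one per choice of an r-tuple from H):
  P: 2^2 = 4
Total ground atoms: 4.

4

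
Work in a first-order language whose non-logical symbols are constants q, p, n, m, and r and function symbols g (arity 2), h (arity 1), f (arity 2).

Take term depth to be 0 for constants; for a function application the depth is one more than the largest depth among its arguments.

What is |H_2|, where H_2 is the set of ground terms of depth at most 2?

Count level by level. With function symbols g/2, h/1, f/2, the terms of depth ≤ k are the 5 constants together with each function applied to depth-≤(k−1) tuples, so N_k = 5 + N_{k-1}^2 + N_{k-1} + N_{k-1}^2.
N_0 = 5
N_1 = 5 + 5^2 + 5 + 5^2 = 60
N_2 = 5 + 60^2 + 60 + 60^2 = 7265

7265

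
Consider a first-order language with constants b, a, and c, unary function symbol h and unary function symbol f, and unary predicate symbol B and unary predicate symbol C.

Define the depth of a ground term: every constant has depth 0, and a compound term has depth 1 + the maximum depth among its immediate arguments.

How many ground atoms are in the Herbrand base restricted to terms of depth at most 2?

First count ground terms of depth ≤ 2.
Let N_k count ground terms of depth at most k. Each non-constant term of depth ≤ k is some function symbol applied to depth-≤(k−1) arguments, giving N_k = 3 + N_{k-1} + N_{k-1}.
N_0 = 3
N_1 = 3 + 3 + 3 = 9
N_2 = 3 + 9 + 9 = 21
So |H| = 21.
Ground atoms are formed by filling each argument slot of a predicate with a term from H, so an r-ary predicate gives |H|^r atoms:
  B: 21;  C: 21
Total ground atoms: 21 + 21 = 42.

42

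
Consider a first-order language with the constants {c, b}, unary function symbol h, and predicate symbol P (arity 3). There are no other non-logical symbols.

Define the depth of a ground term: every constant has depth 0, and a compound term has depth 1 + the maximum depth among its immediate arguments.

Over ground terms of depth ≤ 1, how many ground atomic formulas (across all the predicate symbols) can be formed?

64

First count ground terms of depth ≤ 1.
If N_k denotes the number of depth-≤k ground terms, the 2 constants give N_0 = 2, and each function symbol of arity r contributes N_{k-1}^r new terms at level k: N_k = 2 + N_{k-1}.
N_0 = 2
N_1 = 2 + 2 = 4
So |H| = 4.
Each predicate of arity r yields |H|^r ground atoms (one per choice of an r-tuple from H):
  P: 4^3 = 64
Total ground atoms: 64.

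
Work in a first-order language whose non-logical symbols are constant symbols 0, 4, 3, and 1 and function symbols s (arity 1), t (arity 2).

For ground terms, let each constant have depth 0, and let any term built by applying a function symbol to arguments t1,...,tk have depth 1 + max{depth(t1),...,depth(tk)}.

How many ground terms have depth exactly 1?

Let N_k count ground terms of depth at most k. Each non-constant term of depth ≤ k is some function symbol applied to depth-≤(k−1) arguments, giving N_k = 4 + N_{k-1} + N_{k-1}^2.
N_0 = 4
N_1 = 4 + 4 + 4^2 = 24
Terms of depth exactly 1: N_1 − N_0 = 24 − 4 = 20.

20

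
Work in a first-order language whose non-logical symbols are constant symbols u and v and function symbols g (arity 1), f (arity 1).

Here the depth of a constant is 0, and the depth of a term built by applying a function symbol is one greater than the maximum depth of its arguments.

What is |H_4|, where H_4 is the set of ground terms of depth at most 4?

Count level by level. With function symbols g/1, f/1, the terms of depth ≤ k are the 2 constants together with each function applied to depth-≤(k−1) tuples, so N_k = 2 + N_{k-1} + N_{k-1}.
N_0 = 2
N_1 = 2 + 2 + 2 = 6
N_2 = 2 + 6 + 6 = 14
N_3 = 2 + 14 + 14 = 30
N_4 = 2 + 30 + 30 = 62

62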